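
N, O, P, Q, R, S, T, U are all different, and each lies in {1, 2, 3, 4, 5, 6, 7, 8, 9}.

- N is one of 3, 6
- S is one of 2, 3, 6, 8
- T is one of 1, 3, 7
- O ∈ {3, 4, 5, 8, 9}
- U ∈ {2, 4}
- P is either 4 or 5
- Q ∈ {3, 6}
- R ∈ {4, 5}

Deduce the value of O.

N and Q between them cover only {3, 6} — a naked pair. Remove those values from O, S, T.
The 2 variables P and R are confined to {4, 5}, which locks those values in; drop them from O, U.
U must be 2 (only option left). So S can't be 2.
S must be 8 (only option left). So O can't be 8.
So O = 9.

9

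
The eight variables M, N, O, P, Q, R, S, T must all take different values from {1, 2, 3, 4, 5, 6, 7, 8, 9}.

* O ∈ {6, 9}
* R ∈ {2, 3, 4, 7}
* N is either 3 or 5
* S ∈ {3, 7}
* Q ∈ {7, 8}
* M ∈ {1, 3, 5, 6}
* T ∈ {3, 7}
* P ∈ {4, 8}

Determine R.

2

S and T share exactly the 2 values {3, 7}; by pigeonhole those values go to them, so strike 3, 7 from M, N, Q, R.
N must be 5 (only option left). Remove 5 from M.
Q must be 8 (only option left). So P can't be 8.
That leaves P = 4. So R can't be 4.
So R = 2.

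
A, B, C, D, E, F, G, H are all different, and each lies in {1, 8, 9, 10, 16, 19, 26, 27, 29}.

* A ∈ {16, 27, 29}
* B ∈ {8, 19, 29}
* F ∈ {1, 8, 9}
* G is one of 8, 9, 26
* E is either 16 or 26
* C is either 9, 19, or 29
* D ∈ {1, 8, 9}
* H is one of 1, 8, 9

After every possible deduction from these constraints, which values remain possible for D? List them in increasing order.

1, 8, 9

The 8 variables together cover exactly {1, 8, 9, 16, 19, 26, 27, 29} — 8 values for 8 variables — and 27 appears only in A's list, so A = 27.
The 7 still-open variables draw from only 7 values {1, 8, 9, 16, 19, 26, 29}, so each is used; only E can be 16, hence E = 16.
Among the 6 still-open variables, 26 fits only G (and all 6 values in {1, 8, 9, 19, 26, 29} must be used), so G = 26.
D, F, H between them cover only {1, 8, 9} — a naked triple. Remove those values from B, C.
No further eliminations apply; D can still be any of 1, 8, 9.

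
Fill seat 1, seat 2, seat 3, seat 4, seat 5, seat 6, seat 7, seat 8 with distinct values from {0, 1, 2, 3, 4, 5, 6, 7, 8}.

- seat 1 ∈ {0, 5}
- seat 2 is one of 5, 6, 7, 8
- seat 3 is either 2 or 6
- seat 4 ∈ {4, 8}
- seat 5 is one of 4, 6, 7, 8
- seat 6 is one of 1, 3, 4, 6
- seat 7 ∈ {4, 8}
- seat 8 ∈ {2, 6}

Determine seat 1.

0

seat 3 and seat 8 share exactly the 2 values {2, 6}; by pigeonhole those values go to them, so strike 2, 6 from seat 2, seat 5, seat 6.
seat 4 and seat 7 share exactly the 2 values {4, 8}; by pigeonhole those values go to them, so strike 4, 8 from seat 2, seat 5, seat 6.
seat 5 must be 7 (only option left). So seat 2 can't be 7.
seat 2's domain is down to {5}, so seat 2 = 5. Remove 5 from seat 1.
So seat 1 = 0.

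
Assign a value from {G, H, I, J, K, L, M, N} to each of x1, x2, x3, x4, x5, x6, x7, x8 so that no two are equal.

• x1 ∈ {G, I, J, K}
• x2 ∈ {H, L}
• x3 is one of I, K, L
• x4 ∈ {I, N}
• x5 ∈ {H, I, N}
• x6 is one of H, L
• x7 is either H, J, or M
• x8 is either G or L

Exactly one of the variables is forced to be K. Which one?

x3

The 8 variables draw from only 8 values {G, H, I, J, K, L, M, N}, so each is used; only x7 can be M, hence x7 = M.
The 7 still-open variables draw from only 7 values {G, H, I, J, K, L, N}, so each is used; only x1 can be J, hence x1 = J.
The 6 still-open variables together cover exactly {G, H, I, K, L, N} — 6 values for 6 variables — and G appears only in x8's list, so x8 = G.
Among the 5 still-open variables, K fits only x3 (and all 5 values in {H, I, K, L, N} must be used), so x3 = K.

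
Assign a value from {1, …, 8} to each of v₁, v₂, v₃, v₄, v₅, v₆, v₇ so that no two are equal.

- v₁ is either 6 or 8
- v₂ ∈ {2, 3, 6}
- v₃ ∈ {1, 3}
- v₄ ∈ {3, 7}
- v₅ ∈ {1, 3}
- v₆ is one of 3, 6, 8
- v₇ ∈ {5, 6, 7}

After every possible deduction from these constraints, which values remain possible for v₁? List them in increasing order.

The 7 variables draw from only 7 values {1, 2, 3, 5, 6, 7, 8}, so each is used; only v₂ can be 2, hence v₂ = 2.
The 6 still-open variables draw from only 6 values {1, 3, 5, 6, 7, 8}, so each is used; only v₇ can be 5, hence v₇ = 5.
The 5 still-open variables draw from only 5 values {1, 3, 6, 7, 8}, so each is used; only v₄ can be 7, hence v₄ = 7.
v₃ and v₅ between them cover only {1, 3} — a naked pair. Remove those values from v₆.
No further eliminations apply; v₁ can still be any of 6, 8.

6, 8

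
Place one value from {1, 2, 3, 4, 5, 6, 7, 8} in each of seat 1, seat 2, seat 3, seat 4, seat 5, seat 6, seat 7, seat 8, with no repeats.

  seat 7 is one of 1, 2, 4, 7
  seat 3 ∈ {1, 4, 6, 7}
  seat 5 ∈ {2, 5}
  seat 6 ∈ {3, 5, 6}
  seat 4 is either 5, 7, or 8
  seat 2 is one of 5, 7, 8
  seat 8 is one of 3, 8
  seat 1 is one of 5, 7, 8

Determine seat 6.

6

seat 1, seat 2, seat 4 between them cover only {5, 7, 8} — a naked triple. Remove those values from seat 3, seat 5, seat 6, seat 7, seat 8.
seat 5 has just one choice, so seat 5 = 2. Strike 2 from seat 7.
seat 8 must be 3 (only option left). So seat 6 can't be 3.
So seat 6 = 6.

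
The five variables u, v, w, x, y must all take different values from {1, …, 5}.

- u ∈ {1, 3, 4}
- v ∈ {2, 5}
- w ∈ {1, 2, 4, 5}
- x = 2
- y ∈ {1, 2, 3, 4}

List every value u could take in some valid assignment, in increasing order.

x must be 2 (only option left). Remove 2 from v, w, y.
v's domain is down to {5}, so v = 5. Remove 5 from w.
No further eliminations apply; u can still be any of 1, 3, 4.

1, 3, 4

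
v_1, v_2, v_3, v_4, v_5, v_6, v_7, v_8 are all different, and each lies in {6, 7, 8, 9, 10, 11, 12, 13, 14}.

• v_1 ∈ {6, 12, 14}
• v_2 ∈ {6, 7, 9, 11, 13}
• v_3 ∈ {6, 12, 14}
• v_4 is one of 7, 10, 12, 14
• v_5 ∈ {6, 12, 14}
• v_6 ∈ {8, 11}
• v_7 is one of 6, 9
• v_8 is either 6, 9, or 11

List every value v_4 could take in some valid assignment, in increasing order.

The 3 variables v_1, v_3, v_5 are confined to {6, 12, 14}, which locks those values in; drop them from v_2, v_4, v_7, v_8.
v_7 must be 9 (only option left). Strike 9 from v_2, v_8.
That leaves v_8 = 11. So v_2, v_6 can't be 11.
That leaves v_6 = 8.
No further eliminations apply; v_4 can still be any of 7, 10.

7, 10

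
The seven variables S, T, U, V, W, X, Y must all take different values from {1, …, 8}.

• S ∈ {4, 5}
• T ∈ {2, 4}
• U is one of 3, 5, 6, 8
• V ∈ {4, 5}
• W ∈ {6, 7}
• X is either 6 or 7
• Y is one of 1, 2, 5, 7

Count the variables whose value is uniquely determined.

2

The 2 variables S and V are confined to {4, 5}, which locks those values in; drop them from T, U, Y.
T must be 2 (only option left). Remove 2 from Y.
The 2 variables W and X are confined to {6, 7}, which locks those values in; drop them from U, Y.
Y must be 1 (only option left).
Determined: T=2, Y=1. The other variables each still have more than one consistent value. That makes 2.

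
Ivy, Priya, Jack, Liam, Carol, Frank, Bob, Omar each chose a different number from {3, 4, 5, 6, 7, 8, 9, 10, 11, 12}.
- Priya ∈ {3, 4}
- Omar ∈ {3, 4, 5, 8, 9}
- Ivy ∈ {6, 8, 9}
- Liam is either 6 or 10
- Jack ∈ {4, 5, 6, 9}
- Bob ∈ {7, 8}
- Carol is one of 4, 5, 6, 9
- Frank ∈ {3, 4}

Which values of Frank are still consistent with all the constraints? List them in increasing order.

Among the 8 variables, 7 fits only Bob (and all 8 values in {3, 4, 5, 6, 7, 8, 9, 10} must be used), so Bob = 7.
Among the 7 still-open variables, 10 fits only Liam (and all 7 values in {3, 4, 5, 6, 8, 9, 10} must be used), so Liam = 10.
Priya and Frank between them cover only {3, 4} — a naked pair. Remove those values from Jack, Carol, Omar.
No further eliminations apply; Frank can still be any of 3, 4.

3, 4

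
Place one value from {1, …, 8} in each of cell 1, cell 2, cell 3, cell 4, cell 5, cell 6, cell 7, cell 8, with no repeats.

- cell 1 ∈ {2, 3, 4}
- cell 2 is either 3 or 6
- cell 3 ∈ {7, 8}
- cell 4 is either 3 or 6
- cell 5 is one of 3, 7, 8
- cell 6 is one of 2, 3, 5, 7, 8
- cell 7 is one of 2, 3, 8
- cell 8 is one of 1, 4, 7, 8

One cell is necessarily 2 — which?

Among the 8 variables, 1 fits only cell 8 (and all 8 values in {1, 2, 3, 4, 5, 6, 7, 8} must be used), so cell 8 = 1.
The 7 still-open variables draw from only 7 values {2, 3, 4, 5, 6, 7, 8}, so each is used; only cell 1 can be 4, hence cell 1 = 4.
The 6 still-open variables draw from only 6 values {2, 3, 5, 6, 7, 8}, so each is used; only cell 6 can be 5, hence cell 6 = 5.
Among the 5 still-open variables, 2 fits only cell 7 (and all 5 values in {2, 3, 6, 7, 8} must be used), so cell 7 = 2.

cell 7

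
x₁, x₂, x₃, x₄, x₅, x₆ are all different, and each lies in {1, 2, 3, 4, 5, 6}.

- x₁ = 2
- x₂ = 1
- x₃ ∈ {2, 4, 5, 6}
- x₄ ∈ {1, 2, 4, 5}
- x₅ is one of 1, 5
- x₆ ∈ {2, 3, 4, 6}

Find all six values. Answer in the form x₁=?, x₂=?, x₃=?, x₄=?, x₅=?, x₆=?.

x₁=2, x₂=1, x₃=6, x₄=4, x₅=5, x₆=3

x₁ must be 2 (only option left). Strike 2 from x₃, x₄, x₆.
x₂ must be 1 (only option left). Strike 1 from x₄, x₅.
That leaves x₅ = 5. Eliminate 5 elsewhere: x₃, x₄.
x₄ has just one choice, so x₄ = 4. So x₃, x₆ can't be 4.
x₃'s domain is down to {6}, so x₃ = 6. So x₆ can't be 6.
That leaves x₆ = 3.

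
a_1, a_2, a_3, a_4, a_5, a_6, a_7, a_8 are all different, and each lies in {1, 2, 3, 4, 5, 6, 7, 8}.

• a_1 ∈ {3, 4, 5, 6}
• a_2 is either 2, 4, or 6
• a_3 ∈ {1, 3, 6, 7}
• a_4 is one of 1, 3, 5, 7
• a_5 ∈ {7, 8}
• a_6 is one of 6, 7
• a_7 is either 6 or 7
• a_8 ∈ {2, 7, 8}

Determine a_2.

4

The 2 variables a_6 and a_7 are confined to {6, 7}, which locks those values in; drop them from a_1, a_2, a_3, a_4, a_5, a_8.
a_5 has just one choice, so a_5 = 8. Eliminate 8 elsewhere: a_8.
That leaves a_8 = 2. Eliminate 2 elsewhere: a_2.
So a_2 = 4.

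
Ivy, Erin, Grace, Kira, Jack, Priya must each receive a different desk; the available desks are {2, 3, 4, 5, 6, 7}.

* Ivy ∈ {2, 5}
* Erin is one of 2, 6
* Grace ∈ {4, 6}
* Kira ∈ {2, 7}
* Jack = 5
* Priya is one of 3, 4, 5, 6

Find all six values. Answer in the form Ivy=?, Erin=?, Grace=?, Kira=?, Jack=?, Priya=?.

Ivy=2, Erin=6, Grace=4, Kira=7, Jack=5, Priya=3

Jack must be 5 (only option left). Eliminate 5 elsewhere: Ivy, Priya.
Ivy's domain is down to {2}, so Ivy = 2. Eliminate 2 elsewhere: Erin, Kira.
Erin's domain is down to {6}, so Erin = 6. So Grace, Priya can't be 6.
Grace's domain is down to {4}, so Grace = 4. So Priya can't be 4.
That leaves Kira = 7.
Priya's domain is down to {3}, so Priya = 3.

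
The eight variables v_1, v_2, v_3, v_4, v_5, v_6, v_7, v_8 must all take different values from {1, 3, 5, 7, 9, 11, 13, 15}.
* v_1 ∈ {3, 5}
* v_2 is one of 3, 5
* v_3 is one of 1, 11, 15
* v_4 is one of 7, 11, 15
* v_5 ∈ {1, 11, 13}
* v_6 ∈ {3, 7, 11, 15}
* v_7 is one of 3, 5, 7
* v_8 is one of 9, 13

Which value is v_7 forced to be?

The 8 variables together cover exactly {1, 3, 5, 7, 9, 11, 13, 15} — 8 values for 8 variables — and 9 appears only in v_8's list, so v_8 = 9.
The 7 still-open variables together cover exactly {1, 3, 5, 7, 11, 13, 15} — 7 values for 7 variables — and 13 appears only in v_5's list, so v_5 = 13.
The 6 still-open variables together cover exactly {1, 3, 5, 7, 11, 15} — 6 values for 6 variables — and 1 appears only in v_3's list, so v_3 = 1.
v_1 and v_2 share exactly the 2 values {3, 5}; by pigeonhole those values go to them, so strike 3, 5 from v_6, v_7.
So v_7 = 7.

7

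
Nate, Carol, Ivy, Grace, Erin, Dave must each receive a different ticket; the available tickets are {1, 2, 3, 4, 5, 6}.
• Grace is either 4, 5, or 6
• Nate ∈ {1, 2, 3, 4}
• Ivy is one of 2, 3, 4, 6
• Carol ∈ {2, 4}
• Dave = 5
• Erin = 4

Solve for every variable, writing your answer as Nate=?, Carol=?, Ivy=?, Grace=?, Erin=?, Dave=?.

Nate=1, Carol=2, Ivy=3, Grace=6, Erin=4, Dave=5

Erin has just one choice, so Erin = 4. Strike 4 from Nate, Carol, Ivy, Grace.
That leaves Dave = 5. Strike 5 from Grace.
Carol must be 2 (only option left). So Nate, Ivy can't be 2.
Grace must be 6 (only option left). So Ivy can't be 6.
That leaves Ivy = 3. Eliminate 3 elsewhere: Nate.
Nate has just one choice, so Nate = 1.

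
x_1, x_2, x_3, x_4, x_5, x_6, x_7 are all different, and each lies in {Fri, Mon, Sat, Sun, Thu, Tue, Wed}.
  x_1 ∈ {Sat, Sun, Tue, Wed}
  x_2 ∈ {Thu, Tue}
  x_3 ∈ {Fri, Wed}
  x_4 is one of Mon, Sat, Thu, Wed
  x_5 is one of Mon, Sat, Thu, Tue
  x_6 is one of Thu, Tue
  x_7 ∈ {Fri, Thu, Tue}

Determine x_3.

Wed

The 7 variables together cover exactly {Fri, Mon, Sat, Sun, Thu, Tue, Wed} — 7 values for 7 variables — and Sun appears only in x_1's list, so x_1 = Sun.
x_2 and x_6 share exactly the 2 values {Thu, Tue}; by pigeonhole those values go to them, so strike Thu, Tue from x_4, x_5, x_7.
That leaves x_7 = Fri. Remove Fri from x_3.
So x_3 = Wed.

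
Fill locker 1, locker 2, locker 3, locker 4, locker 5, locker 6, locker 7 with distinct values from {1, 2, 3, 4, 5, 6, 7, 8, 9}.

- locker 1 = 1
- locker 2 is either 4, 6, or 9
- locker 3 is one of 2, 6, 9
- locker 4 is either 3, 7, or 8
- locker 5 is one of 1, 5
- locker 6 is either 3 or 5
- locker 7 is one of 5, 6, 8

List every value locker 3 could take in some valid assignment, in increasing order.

2, 6, 9

locker 1's domain is down to {1}, so locker 1 = 1. So locker 5 can't be 1.
That leaves locker 5 = 5. Eliminate 5 elsewhere: locker 6, locker 7.
locker 6's domain is down to {3}, so locker 6 = 3. Strike 3 from locker 4.
No further eliminations apply; locker 3 can still be any of 2, 6, 9.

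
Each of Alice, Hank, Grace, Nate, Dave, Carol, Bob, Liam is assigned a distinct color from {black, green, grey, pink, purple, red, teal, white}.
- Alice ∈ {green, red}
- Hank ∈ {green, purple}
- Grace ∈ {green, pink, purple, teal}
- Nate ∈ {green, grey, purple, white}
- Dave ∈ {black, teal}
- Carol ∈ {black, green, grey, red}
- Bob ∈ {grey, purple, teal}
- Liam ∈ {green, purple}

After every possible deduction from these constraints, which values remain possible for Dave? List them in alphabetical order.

black, teal

The 8 variables draw from only 8 values {black, green, grey, pink, purple, red, teal, white}, so each is used; only Grace can be pink, hence Grace = pink.
The 7 still-open variables draw from only 7 values {black, green, grey, purple, red, teal, white}, so each is used; only Nate can be white, hence Nate = white.
Hank and Liam share exactly the 2 values {green, purple}; by pigeonhole those values go to them, so strike green, purple from Alice, Carol, Bob.
Alice's domain is down to {red}, so Alice = red. Eliminate red elsewhere: Carol.
No further eliminations apply; Dave can still be any of black, teal.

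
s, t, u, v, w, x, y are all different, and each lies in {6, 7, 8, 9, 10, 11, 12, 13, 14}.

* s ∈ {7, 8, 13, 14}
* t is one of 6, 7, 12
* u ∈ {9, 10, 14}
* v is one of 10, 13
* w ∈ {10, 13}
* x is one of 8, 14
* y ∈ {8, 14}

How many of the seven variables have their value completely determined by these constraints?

v and w between them cover only {10, 13} — a naked pair. Remove those values from s, u.
x and y share exactly the 2 values {8, 14}; by pigeonhole those values go to them, so strike 8, 14 from s, u.
That leaves s = 7. Strike 7 from t.
That leaves u = 9.
Determined: s=7, u=9. The other variables each still have more than one consistent value. That makes 2.

2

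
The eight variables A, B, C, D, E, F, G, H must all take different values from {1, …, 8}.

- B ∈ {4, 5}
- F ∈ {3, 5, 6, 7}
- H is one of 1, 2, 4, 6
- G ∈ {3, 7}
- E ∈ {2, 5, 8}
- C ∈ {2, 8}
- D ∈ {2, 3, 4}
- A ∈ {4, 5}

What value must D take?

3

Among the 8 variables, 1 fits only H (and all 8 values in {1, 2, 3, 4, 5, 6, 7, 8} must be used), so H = 1.
The 7 still-open variables together cover exactly {2, 3, 4, 5, 6, 7, 8} — 7 values for 7 variables — and 6 appears only in F's list, so F = 6.
The 6 still-open variables together cover exactly {2, 3, 4, 5, 7, 8} — 6 values for 6 variables — and 7 appears only in G's list, so G = 7.
Among the 5 still-open variables, 3 fits only D (and all 5 values in {2, 3, 4, 5, 8} must be used), so D = 3.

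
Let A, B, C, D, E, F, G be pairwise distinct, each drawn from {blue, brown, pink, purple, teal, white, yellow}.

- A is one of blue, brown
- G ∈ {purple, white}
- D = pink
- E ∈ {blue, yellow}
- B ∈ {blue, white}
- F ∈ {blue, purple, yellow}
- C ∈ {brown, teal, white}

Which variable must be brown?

A

D has just one choice, so D = pink.
Among the 6 still-open variables, teal fits only C (and all 6 values in {blue, brown, purple, teal, white, yellow} must be used), so C = teal.
The 5 still-open variables together cover exactly {blue, brown, purple, white, yellow} — 5 values for 5 variables — and brown appears only in A's list, so A = brown.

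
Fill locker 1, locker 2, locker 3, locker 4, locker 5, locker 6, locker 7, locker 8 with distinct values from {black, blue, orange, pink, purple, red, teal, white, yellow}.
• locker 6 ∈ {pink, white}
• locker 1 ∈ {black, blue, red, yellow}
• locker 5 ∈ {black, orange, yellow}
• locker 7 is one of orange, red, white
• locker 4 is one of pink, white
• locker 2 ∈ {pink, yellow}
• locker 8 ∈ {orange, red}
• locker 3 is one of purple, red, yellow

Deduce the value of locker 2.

Among the 8 variables, blue fits only locker 1 (and all 8 values in {black, blue, orange, pink, purple, red, white, yellow} must be used), so locker 1 = blue.
The 7 still-open variables draw from only 7 values {black, orange, pink, purple, red, white, yellow}, so each is used; only locker 5 can be black, hence locker 5 = black.
The 6 still-open variables draw from only 6 values {orange, pink, purple, red, white, yellow}, so each is used; only locker 3 can be purple, hence locker 3 = purple.
Among the 5 still-open variables, yellow fits only locker 2 (and all 5 values in {orange, pink, red, white, yellow} must be used), so locker 2 = yellow.

yellow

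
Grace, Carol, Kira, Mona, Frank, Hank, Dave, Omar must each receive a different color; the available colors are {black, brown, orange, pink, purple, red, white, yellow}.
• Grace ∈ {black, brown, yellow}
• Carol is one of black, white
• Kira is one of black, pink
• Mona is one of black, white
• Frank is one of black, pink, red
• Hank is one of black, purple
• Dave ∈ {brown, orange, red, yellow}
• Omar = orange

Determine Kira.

pink

Omar has just one choice, so Omar = orange. Remove orange from Dave.
The 7 still-open variables draw from only 7 values {black, brown, pink, purple, red, white, yellow}, so each is used; only Hank can be purple, hence Hank = purple.
The 2 variables Carol and Mona are confined to {black, white}, which locks those values in; drop them from Grace, Kira, Frank.
So Kira = pink.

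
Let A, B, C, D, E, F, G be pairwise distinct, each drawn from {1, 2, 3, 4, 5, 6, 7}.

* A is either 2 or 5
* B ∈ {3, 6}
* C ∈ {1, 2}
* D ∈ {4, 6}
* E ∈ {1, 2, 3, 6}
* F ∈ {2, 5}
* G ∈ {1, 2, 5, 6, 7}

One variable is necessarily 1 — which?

The 7 variables together cover exactly {1, 2, 3, 4, 5, 6, 7} — 7 values for 7 variables — and 4 appears only in D's list, so D = 4.
Among the 6 still-open variables, 7 fits only G (and all 6 values in {1, 2, 3, 5, 6, 7} must be used), so G = 7.
The 2 variables A and F are confined to {2, 5}, which locks those values in; drop them from C, E.
So 1 goes to C.

C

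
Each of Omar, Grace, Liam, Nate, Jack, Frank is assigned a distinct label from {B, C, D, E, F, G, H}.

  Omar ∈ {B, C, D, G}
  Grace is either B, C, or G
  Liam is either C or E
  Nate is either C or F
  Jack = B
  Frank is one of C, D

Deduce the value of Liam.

E

Jack's domain is down to {B}, so Jack = B. Strike B from Omar, Grace.
Among the 5 still-open variables, E fits only Liam (and all 5 values in {C, D, E, F, G} must be used), so Liam = E.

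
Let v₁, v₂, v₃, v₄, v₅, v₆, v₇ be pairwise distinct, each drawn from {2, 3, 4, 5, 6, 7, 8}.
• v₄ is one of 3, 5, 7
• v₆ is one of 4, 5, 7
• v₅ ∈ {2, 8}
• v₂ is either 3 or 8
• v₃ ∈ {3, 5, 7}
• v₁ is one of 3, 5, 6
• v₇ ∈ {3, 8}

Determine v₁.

6

The 7 variables together cover exactly {2, 3, 4, 5, 6, 7, 8} — 7 values for 7 variables — and 2 appears only in v₅'s list, so v₅ = 2.
Among the 6 still-open variables, 4 fits only v₆ (and all 6 values in {3, 4, 5, 6, 7, 8} must be used), so v₆ = 4.
The 5 still-open variables draw from only 5 values {3, 5, 6, 7, 8}, so each is used; only v₁ can be 6, hence v₁ = 6.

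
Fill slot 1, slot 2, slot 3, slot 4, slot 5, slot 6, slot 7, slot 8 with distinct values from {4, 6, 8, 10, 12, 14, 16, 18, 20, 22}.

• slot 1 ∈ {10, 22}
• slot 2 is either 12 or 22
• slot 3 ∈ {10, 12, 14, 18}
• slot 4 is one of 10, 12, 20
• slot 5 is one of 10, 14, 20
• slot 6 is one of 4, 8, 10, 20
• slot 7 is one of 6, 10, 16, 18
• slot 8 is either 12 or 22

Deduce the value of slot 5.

14

slot 2 and slot 8 share exactly the 2 values {12, 22}; by pigeonhole those values go to them, so strike 12, 22 from slot 1, slot 3, slot 4.
slot 1's domain is down to {10}, so slot 1 = 10. Eliminate 10 elsewhere: slot 3, slot 4, slot 5, slot 6, slot 7.
slot 4 has just one choice, so slot 4 = 20. Eliminate 20 elsewhere: slot 5, slot 6.
So slot 5 = 14.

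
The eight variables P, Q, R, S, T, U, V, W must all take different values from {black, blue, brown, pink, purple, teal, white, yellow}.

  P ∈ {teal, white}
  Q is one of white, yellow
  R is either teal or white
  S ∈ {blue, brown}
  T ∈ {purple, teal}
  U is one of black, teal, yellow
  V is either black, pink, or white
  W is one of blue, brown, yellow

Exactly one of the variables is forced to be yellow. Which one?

The 8 variables together cover exactly {black, blue, brown, pink, purple, teal, white, yellow} — 8 values for 8 variables — and pink appears only in V's list, so V = pink.
The 7 still-open variables together cover exactly {black, blue, brown, purple, teal, white, yellow} — 7 values for 7 variables — and black appears only in U's list, so U = black.
Among the 6 still-open variables, purple fits only T (and all 6 values in {blue, brown, purple, teal, white, yellow} must be used), so T = purple.
P and R between them cover only {teal, white} — a naked pair. Remove those values from Q.
So yellow goes to Q.

Q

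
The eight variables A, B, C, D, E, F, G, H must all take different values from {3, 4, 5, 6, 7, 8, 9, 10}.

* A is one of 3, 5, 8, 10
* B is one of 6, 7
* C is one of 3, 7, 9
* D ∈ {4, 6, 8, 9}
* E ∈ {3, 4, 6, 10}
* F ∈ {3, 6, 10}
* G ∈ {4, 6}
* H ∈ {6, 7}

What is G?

The 8 variables draw from only 8 values {3, 4, 5, 6, 7, 8, 9, 10}, so each is used; only A can be 5, hence A = 5.
The 7 still-open variables together cover exactly {3, 4, 6, 7, 8, 9, 10} — 7 values for 7 variables — and 8 appears only in D's list, so D = 8.
The 6 still-open variables draw from only 6 values {3, 4, 6, 7, 9, 10}, so each is used; only C can be 9, hence C = 9.
B and H share exactly the 2 values {6, 7}; by pigeonhole those values go to them, so strike 6, 7 from E, F, G.
So G = 4.

4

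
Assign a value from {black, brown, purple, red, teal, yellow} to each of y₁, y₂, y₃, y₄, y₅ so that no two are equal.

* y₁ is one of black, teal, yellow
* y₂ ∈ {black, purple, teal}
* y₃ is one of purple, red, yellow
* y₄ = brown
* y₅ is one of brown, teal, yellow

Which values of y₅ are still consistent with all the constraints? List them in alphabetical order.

teal, yellow

y₄'s domain is down to {brown}, so y₄ = brown. Eliminate brown elsewhere: y₅.
No further eliminations apply; y₅ can still be any of teal, yellow.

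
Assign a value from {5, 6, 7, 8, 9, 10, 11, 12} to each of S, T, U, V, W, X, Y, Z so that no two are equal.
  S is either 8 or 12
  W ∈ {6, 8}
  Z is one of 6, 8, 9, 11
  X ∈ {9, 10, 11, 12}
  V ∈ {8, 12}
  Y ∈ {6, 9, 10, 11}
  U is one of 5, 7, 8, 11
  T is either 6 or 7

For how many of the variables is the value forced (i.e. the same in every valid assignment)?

The 8 variables draw from only 8 values {5, 6, 7, 8, 9, 10, 11, 12}, so each is used; only U can be 5, hence U = 5.
The 7 still-open variables draw from only 7 values {6, 7, 8, 9, 10, 11, 12}, so each is used; only T can be 7, hence T = 7.
The 2 variables S and V are confined to {8, 12}, which locks those values in; drop them from W, X, Z.
W must be 6 (only option left). Eliminate 6 elsewhere: Y, Z.
Determined: T=7, U=5, W=6. The other variables each still have more than one consistent value. That makes 3.

3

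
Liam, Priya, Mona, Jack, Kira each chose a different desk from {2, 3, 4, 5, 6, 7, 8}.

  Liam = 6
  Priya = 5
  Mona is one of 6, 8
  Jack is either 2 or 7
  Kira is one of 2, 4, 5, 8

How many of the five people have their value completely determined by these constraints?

Liam must be 6 (only option left). So Mona can't be 6.
Priya has just one choice, so Priya = 5. So Kira can't be 5.
That leaves Mona = 8. Eliminate 8 elsewhere: Kira.
Determined: Liam=6, Priya=5, Mona=8. The other people each still have more than one consistent value. That makes 3.

3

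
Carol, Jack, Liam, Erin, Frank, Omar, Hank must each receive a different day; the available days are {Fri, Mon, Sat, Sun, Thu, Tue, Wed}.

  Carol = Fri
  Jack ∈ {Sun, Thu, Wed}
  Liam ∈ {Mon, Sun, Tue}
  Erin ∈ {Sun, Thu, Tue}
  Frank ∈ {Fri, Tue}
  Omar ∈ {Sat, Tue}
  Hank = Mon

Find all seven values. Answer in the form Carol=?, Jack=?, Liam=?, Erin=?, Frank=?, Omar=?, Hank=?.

Carol has just one choice, so Carol = Fri. Strike Fri from Frank.
Frank must be Tue (only option left). Eliminate Tue elsewhere: Liam, Erin, Omar.
Omar's domain is down to {Sat}, so Omar = Sat.
Hank's domain is down to {Mon}, so Hank = Mon. Strike Mon from Liam.
Liam's domain is down to {Sun}, so Liam = Sun. Eliminate Sun elsewhere: Jack, Erin.
Erin has just one choice, so Erin = Thu. Eliminate Thu elsewhere: Jack.
Jack's domain is down to {Wed}, so Jack = Wed.

Carol=Fri, Jack=Wed, Liam=Sun, Erin=Thu, Frank=Tue, Omar=Sat, Hank=Mon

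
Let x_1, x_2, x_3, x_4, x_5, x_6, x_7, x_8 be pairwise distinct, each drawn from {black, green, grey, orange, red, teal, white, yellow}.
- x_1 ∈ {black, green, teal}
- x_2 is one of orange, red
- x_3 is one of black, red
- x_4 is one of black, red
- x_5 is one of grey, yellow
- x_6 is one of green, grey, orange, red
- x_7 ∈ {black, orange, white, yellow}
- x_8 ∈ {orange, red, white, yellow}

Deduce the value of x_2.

orange

The 8 variables draw from only 8 values {black, green, grey, orange, red, teal, white, yellow}, so each is used; only x_1 can be teal, hence x_1 = teal.
The 7 still-open variables draw from only 7 values {black, green, grey, orange, red, white, yellow}, so each is used; only x_6 can be green, hence x_6 = green.
The 6 still-open variables draw from only 6 values {black, grey, orange, red, white, yellow}, so each is used; only x_5 can be grey, hence x_5 = grey.
x_3 and x_4 share exactly the 2 values {black, red}; by pigeonhole those values go to them, so strike black, red from x_2, x_7, x_8.
So x_2 = orange.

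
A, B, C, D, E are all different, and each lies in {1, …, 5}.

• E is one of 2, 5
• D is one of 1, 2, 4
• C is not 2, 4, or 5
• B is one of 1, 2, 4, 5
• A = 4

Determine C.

3

A must be 4 (only option left). Strike 4 from B, D.
Among the 4 still-open variables, 3 fits only C (and all 4 values in {1, 2, 3, 5} must be used), so C = 3.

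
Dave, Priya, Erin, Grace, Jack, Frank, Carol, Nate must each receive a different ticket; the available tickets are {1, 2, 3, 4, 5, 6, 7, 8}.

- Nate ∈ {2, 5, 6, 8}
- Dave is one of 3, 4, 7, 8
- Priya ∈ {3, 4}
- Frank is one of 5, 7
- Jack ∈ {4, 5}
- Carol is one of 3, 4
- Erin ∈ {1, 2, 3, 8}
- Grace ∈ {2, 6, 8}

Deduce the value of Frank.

The 8 variables together cover exactly {1, 2, 3, 4, 5, 6, 7, 8} — 8 values for 8 variables — and 1 appears only in Erin's list, so Erin = 1.
The 2 variables Priya and Carol are confined to {3, 4}, which locks those values in; drop them from Dave, Jack.
Jack must be 5 (only option left). Eliminate 5 elsewhere: Frank, Nate.
So Frank = 7.

7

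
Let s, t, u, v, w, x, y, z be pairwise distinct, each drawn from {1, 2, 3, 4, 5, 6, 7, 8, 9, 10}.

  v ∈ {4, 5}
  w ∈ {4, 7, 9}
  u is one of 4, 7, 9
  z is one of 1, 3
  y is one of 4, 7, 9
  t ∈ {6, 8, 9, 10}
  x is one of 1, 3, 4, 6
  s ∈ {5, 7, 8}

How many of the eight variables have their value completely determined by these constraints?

u, w, y share exactly the 3 values {4, 7, 9}; by pigeonhole those values go to them, so strike 4, 7, 9 from s, t, v, x.
v's domain is down to {5}, so v = 5. Strike 5 from s.
s's domain is down to {8}, so s = 8. So t can't be 8.
Determined: s=8, v=5. The other variables each still have more than one consistent value. That makes 2.

2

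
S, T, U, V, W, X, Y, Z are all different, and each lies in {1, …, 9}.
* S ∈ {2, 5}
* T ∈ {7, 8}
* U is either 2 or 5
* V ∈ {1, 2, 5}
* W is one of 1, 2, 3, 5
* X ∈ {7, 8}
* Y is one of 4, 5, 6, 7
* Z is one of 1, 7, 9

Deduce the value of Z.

S and U share exactly the 2 values {2, 5}; by pigeonhole those values go to them, so strike 2, 5 from V, W, Y.
V's domain is down to {1}, so V = 1. Strike 1 from W, Z.
That leaves W = 3.
T and X between them cover only {7, 8} — a naked pair. Remove those values from Y, Z.
So Z = 9.

9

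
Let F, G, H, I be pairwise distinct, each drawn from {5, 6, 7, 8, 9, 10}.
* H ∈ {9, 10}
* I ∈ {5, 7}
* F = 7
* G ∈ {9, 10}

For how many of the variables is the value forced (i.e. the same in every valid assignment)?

F must be 7 (only option left). So I can't be 7.
That leaves I = 5.
Determined: F=7, I=5. The other variables each still have more than one consistent value. That makes 2.

2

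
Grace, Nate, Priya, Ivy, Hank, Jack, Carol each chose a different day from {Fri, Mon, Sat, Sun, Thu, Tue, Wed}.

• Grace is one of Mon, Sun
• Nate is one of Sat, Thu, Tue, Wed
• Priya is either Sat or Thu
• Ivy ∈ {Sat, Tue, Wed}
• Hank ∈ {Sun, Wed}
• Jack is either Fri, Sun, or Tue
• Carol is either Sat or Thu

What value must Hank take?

The 7 variables draw from only 7 values {Fri, Mon, Sat, Sun, Thu, Tue, Wed}, so each is used; only Jack can be Fri, hence Jack = Fri.
The 6 still-open variables draw from only 6 values {Mon, Sat, Sun, Thu, Tue, Wed}, so each is used; only Grace can be Mon, hence Grace = Mon.
The 5 still-open variables together cover exactly {Sat, Sun, Thu, Tue, Wed} — 5 values for 5 variables — and Sun appears only in Hank's list, so Hank = Sun.

Sun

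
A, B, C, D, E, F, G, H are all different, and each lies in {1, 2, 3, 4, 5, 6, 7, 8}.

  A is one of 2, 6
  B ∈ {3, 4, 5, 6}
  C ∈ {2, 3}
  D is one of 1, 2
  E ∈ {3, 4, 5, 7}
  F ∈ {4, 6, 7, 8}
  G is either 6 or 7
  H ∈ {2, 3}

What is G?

The 8 variables together cover exactly {1, 2, 3, 4, 5, 6, 7, 8} — 8 values for 8 variables — and 1 appears only in D's list, so D = 1.
Among the 7 still-open variables, 8 fits only F (and all 7 values in {2, 3, 4, 5, 6, 7, 8} must be used), so F = 8.
C and H between them cover only {2, 3} — a naked pair. Remove those values from A, B, E.
A's domain is down to {6}, so A = 6. So B, G can't be 6.
So G = 7.

7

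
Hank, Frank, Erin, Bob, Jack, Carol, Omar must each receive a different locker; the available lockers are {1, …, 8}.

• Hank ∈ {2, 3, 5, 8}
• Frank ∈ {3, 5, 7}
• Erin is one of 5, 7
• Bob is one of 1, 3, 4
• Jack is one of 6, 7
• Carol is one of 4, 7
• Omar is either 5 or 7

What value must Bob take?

Erin and Omar between them cover only {5, 7} — a naked pair. Remove those values from Hank, Frank, Jack, Carol.
Frank has just one choice, so Frank = 3. So Hank, Bob can't be 3.
Jack must be 6 (only option left).
Carol must be 4 (only option left). Strike 4 from Bob.
So Bob = 1.

1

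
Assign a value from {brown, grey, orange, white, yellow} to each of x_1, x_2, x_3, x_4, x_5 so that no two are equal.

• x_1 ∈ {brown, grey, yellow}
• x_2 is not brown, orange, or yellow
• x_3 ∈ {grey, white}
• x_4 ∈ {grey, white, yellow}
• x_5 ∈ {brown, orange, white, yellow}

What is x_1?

brown

The 5 variables together cover exactly {brown, grey, orange, white, yellow} — 5 values for 5 variables — and orange appears only in x_5's list, so x_5 = orange.
Among the 4 still-open variables, brown fits only x_1 (and all 4 values in {brown, grey, white, yellow} must be used), so x_1 = brown.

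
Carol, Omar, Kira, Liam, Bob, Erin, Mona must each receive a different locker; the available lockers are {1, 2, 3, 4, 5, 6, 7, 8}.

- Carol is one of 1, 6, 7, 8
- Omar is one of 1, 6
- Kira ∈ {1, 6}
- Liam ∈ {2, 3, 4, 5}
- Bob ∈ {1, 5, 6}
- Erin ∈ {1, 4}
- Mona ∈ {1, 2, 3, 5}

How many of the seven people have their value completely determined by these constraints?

2

Omar and Kira between them cover only {1, 6} — a naked pair. Remove those values from Carol, Bob, Erin, Mona.
Bob must be 5 (only option left). Remove 5 from Liam, Mona.
Erin must be 4 (only option left). Remove 4 from Liam.
Determined: Bob=5, Erin=4. The other people each still have more than one consistent value. That makes 2.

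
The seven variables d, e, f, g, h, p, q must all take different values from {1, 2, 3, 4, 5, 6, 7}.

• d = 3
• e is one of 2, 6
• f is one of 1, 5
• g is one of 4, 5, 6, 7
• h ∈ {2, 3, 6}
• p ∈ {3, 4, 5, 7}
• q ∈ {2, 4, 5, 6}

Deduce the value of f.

d's domain is down to {3}, so d = 3. Strike 3 from h, p.
The 6 still-open variables together cover exactly {1, 2, 4, 5, 6, 7} — 6 values for 6 variables — and 1 appears only in f's list, so f = 1.

1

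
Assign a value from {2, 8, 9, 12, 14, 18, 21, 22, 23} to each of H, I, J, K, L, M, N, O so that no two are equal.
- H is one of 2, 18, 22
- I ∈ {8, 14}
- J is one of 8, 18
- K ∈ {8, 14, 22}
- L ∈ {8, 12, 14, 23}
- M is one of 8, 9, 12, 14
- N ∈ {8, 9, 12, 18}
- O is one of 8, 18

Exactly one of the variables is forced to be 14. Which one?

I

The 8 variables draw from only 8 values {2, 8, 9, 12, 14, 18, 22, 23}, so each is used; only H can be 2, hence H = 2.
The 7 still-open variables together cover exactly {8, 9, 12, 14, 18, 22, 23} — 7 values for 7 variables — and 22 appears only in K's list, so K = 22.
The 6 still-open variables together cover exactly {8, 9, 12, 14, 18, 23} — 6 values for 6 variables — and 23 appears only in L's list, so L = 23.
J and O between them cover only {8, 18} — a naked pair. Remove those values from I, M, N.
So 14 goes to I.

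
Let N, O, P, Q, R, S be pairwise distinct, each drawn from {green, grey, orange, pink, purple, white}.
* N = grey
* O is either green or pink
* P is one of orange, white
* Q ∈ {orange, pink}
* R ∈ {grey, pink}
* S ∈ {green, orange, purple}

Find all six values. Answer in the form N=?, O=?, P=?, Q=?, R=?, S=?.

N has just one choice, so N = grey. So R can't be grey.
R must be pink (only option left). Remove pink from O, Q.
O's domain is down to {green}, so O = green. So S can't be green.
Q has just one choice, so Q = orange. Strike orange from P, S.
S has just one choice, so S = purple.
P has just one choice, so P = white.

N=grey, O=green, P=white, Q=orange, R=pink, S=purple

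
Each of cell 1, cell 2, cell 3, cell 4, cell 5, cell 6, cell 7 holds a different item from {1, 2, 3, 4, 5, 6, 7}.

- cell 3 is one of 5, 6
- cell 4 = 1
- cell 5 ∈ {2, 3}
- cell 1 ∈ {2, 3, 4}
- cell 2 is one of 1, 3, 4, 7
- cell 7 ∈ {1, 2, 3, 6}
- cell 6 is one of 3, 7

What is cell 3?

cell 4's domain is down to {1}, so cell 4 = 1. So cell 2, cell 7 can't be 1.
The 6 still-open variables draw from only 6 values {2, 3, 4, 5, 6, 7}, so each is used; only cell 3 can be 5, hence cell 3 = 5.

5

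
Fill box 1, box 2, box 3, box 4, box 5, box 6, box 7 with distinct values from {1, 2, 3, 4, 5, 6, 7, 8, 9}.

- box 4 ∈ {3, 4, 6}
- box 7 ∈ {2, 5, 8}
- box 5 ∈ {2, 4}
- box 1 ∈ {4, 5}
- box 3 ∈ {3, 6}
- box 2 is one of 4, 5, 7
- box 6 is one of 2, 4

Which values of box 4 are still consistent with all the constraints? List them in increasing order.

3, 6

The 7 variables together cover exactly {2, 3, 4, 5, 6, 7, 8} — 7 values for 7 variables — and 7 appears only in box 2's list, so box 2 = 7.
The 6 still-open variables together cover exactly {2, 3, 4, 5, 6, 8} — 6 values for 6 variables — and 8 appears only in box 7's list, so box 7 = 8.
The 5 still-open variables together cover exactly {2, 3, 4, 5, 6} — 5 values for 5 variables — and 5 appears only in box 1's list, so box 1 = 5.
box 5 and box 6 between them cover only {2, 4} — a naked pair. Remove those values from box 4.
No further eliminations apply; box 4 can still be any of 3, 6.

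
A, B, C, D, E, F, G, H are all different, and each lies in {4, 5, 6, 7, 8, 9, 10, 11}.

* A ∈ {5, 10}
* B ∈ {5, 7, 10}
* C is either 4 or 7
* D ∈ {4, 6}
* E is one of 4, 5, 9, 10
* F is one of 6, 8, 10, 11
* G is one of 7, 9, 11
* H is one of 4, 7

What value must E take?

9

Among the 8 variables, 8 fits only F (and all 8 values in {4, 5, 6, 7, 8, 9, 10, 11} must be used), so F = 8.
The 7 still-open variables draw from only 7 values {4, 5, 6, 7, 9, 10, 11}, so each is used; only D can be 6, hence D = 6.
The 6 still-open variables together cover exactly {4, 5, 7, 9, 10, 11} — 6 values for 6 variables — and 11 appears only in G's list, so G = 11.
The 5 still-open variables draw from only 5 values {4, 5, 7, 9, 10}, so each is used; only E can be 9, hence E = 9.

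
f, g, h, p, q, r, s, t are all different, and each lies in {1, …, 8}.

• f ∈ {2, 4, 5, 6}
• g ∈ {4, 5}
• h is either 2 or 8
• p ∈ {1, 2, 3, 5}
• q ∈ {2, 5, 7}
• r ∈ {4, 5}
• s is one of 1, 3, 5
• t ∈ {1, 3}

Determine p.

The 8 variables together cover exactly {1, 2, 3, 4, 5, 6, 7, 8} — 8 values for 8 variables — and 6 appears only in f's list, so f = 6.
Among the 7 still-open variables, 7 fits only q (and all 7 values in {1, 2, 3, 4, 5, 7, 8} must be used), so q = 7.
The 6 still-open variables together cover exactly {1, 2, 3, 4, 5, 8} — 6 values for 6 variables — and 8 appears only in h's list, so h = 8.
The 5 still-open variables together cover exactly {1, 2, 3, 4, 5} — 5 values for 5 variables — and 2 appears only in p's list, so p = 2.

2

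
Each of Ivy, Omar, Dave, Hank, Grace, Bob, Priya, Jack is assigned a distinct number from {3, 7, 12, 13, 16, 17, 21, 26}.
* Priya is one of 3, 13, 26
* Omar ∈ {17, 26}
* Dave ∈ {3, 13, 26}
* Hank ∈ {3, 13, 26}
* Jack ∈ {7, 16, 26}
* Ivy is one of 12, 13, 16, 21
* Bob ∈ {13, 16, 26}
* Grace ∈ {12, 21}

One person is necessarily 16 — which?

Bob

The 8 variables together cover exactly {3, 7, 12, 13, 16, 17, 21, 26} — 8 values for 8 variables — and 7 appears only in Jack's list, so Jack = 7.
The 7 still-open variables together cover exactly {3, 12, 13, 16, 17, 21, 26} — 7 values for 7 variables — and 17 appears only in Omar's list, so Omar = 17.
Dave, Hank, Priya share exactly the 3 values {3, 13, 26}; by pigeonhole those values go to them, so strike 3, 13, 26 from Ivy, Bob.
So 16 goes to Bob.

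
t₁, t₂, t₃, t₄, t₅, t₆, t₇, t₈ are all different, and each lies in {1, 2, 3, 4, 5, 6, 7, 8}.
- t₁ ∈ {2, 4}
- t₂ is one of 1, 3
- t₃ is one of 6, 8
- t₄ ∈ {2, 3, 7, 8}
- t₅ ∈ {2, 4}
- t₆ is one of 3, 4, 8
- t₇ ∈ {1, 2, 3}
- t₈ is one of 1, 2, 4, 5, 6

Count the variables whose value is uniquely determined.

4

Among the 8 variables, 5 fits only t₈ (and all 8 values in {1, 2, 3, 4, 5, 6, 7, 8} must be used), so t₈ = 5.
Among the 7 still-open variables, 6 fits only t₃ (and all 7 values in {1, 2, 3, 4, 6, 7, 8} must be used), so t₃ = 6.
The 6 still-open variables together cover exactly {1, 2, 3, 4, 7, 8} — 6 values for 6 variables — and 7 appears only in t₄'s list, so t₄ = 7.
The 5 still-open variables together cover exactly {1, 2, 3, 4, 8} — 5 values for 5 variables — and 8 appears only in t₆'s list, so t₆ = 8.
The 2 variables t₁ and t₅ are confined to {2, 4}, which locks those values in; drop them from t₇.
Determined: t₃=6, t₄=7, t₆=8, t₈=5. The other variables each still have more than one consistent value. That makes 4.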